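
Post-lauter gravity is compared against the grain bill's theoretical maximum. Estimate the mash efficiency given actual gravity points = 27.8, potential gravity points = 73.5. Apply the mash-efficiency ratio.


efficiency = actual / potential × 100
efficiency = 27.8 / 73.5 × 100

37.8231 %


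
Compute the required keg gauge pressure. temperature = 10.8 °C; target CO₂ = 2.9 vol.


psi = vols/(0.01821 + 0.09011·e^(−0.04·T)) − 14.695
psi = 2.9/(0.01821 + 0.09011·e^(−0.04·10.8)) − 14.695

23.1096 psi


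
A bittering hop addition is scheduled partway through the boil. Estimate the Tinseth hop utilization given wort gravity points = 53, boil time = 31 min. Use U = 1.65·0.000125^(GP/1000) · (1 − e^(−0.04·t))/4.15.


bigness = 1.65·0.000125^(53/1000) = 1.0248
boil_factor = (1 − e^(−0.04·31))/4.15 = 0.1712
U = 1.0248 · 0.1712

0.1755


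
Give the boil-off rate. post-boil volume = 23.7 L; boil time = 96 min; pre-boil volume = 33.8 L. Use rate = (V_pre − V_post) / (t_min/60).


rate = (33.8 − 23.7) / (96/60)

6.3125 L/hr


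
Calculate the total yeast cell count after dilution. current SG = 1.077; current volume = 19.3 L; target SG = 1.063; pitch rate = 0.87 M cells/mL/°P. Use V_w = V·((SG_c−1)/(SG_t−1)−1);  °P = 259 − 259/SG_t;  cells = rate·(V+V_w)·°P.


V_w = 19.3·((1.077−1)/(1.063−1)−1) = 4.2889
V_final = 19.3 + 4.2889 = 23.5889
°P = 259 − 259/1.063 = 15.3500
cells = 0.87·23.5889·15.3500

315.0169 billion cells


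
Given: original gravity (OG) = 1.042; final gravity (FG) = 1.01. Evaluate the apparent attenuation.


AA = (OG − FG)/(OG − 1) · 100
AA = (1.042 − 1.01)/(1.042 − 1) · 100

76.1905 %


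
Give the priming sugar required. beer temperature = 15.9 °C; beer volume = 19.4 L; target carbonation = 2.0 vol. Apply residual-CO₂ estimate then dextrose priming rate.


residual = 14.695·(0.01821 + 0.09011·e^(−0.04·T));  sugar = (target − residual)·4.0·V
residual = 14.695·(0.01821 + 0.09011·e^(−0.04·15.9)) = 0.9686
sugar = (2.0 − 0.9686)·4.0·19.4

80.0353 g


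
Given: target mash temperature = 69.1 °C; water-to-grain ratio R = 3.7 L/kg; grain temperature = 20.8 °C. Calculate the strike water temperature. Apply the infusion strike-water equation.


T_strike = (0.41/R)·(T_mash − T_grain) + T_mash
T_strike = (0.41/3.7)·(69.1 − 20.8) + 69.1

74.4522 °C


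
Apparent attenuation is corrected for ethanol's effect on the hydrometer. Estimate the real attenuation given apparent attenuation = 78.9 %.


RA = AA · 0.8192
RA = 78.9 · 0.8192

64.6349 %


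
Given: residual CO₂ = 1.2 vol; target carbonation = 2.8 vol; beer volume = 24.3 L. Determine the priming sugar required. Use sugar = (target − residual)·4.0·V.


sugar = (2.8 − 1.2)·4.0·24.3

155.5200 g


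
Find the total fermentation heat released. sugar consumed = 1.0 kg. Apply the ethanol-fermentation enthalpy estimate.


Q = m_sugar · 590 kJ/kg
Q = 1.0 · 590

590.0000 kJ


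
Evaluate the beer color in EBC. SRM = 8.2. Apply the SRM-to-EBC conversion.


EBC = SRM · 1.97
EBC = 8.2 · 1.97

16.1540 EBC


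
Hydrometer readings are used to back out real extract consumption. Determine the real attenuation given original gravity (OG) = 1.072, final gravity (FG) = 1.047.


AA = (OG−FG)/(OG−1)·100;  RA = AA·0.8192
AA = (1.072 − 1.047)/(1.072 − 1)·100 = 34.7222
RA = 34.7222·0.8192

28.4444 %


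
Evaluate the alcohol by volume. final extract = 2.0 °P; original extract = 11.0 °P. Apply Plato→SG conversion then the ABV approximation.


SG = 259/(259 − P);  ABV = (OG − FG)·131.25
OG = 259/(259 − 11.0) = 1.0444
FG = 259/(259 − 2.0) = 1.0078
ABV = (1.0444 − 1.0078)·131.25

4.8002 % ABV


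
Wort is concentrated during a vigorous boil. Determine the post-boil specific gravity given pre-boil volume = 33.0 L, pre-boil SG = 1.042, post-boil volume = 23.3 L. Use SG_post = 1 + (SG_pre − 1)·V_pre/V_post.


pts_pre = (1.042 − 1)·1000 = 42.0000
pts_post = 42.0000·33.0/23.3 = 59.4850
SG_post = 1 + 59.4850/1000

1.0595


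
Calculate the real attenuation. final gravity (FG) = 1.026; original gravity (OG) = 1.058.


AA = (OG−FG)/(OG−1)·100;  RA = AA·0.8192
AA = (1.058 − 1.026)/(1.058 − 1)·100 = 55.1724
RA = 55.1724·0.8192

45.1972 %


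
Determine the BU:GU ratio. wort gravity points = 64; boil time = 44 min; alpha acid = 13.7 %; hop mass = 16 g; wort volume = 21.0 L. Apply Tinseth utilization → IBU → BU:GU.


U = 1.65·0.000125^(GP/1000)·(1−e^(−0.04t))/4.15;  IBU = (α/100)·m·U·1000/V;  BU:GU = IBU/GP
U = 1.65·0.000125^(64/1000)·(1−e^(−0.04·44))/4.15 = 0.1852
IBU = (13.7/100)·16·0.1852·1000/21.0 = 19.3315
BU:GU = 19.3315/64

0.3021


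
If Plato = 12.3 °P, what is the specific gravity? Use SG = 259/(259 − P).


SG = 259/(259 − 12.3)

1.0499


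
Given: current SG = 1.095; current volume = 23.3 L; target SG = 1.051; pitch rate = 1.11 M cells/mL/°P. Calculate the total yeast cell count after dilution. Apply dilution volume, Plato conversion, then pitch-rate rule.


V_w = V·((SG_c−1)/(SG_t−1)−1);  °P = 259 − 259/SG_t;  cells = rate·(V+V_w)·°P
V_w = 23.3·((1.095−1)/(1.051−1)−1) = 20.1020
V_final = 23.3 + 20.1020 = 43.4020
°P = 259 − 259/1.051 = 12.5680
cells = 1.11·43.4020·12.5680

605.4797 billion cells


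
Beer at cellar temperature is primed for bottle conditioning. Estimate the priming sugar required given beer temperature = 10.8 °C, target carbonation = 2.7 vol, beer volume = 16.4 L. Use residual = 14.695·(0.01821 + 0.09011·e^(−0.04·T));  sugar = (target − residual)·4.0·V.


residual = 14.695·(0.01821 + 0.09011·e^(−0.04·10.8)) = 1.1273
sugar = (2.7 − 1.1273)·4.0·16.4

103.1719 g


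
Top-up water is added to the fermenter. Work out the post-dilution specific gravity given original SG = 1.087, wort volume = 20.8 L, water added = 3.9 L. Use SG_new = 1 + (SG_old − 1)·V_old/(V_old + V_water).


pts = (1.087 − 1)·1000·20.8/(20.8 + 3.9) = 73.2632
SG_new = 1 + 73.2632/1000

1.0733


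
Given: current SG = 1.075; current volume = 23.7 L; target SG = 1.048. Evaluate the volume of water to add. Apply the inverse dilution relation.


V_water = V·((SG_curr − 1)/(SG_target − 1) − 1)
V_water = 23.7·((1.075 − 1)/(1.048 − 1) − 1)

13.3312 L


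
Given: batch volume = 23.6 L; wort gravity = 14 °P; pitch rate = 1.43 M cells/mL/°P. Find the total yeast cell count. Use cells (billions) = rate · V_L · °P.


cells = 1.43 · 23.6 · 14

472.4720 billion cells


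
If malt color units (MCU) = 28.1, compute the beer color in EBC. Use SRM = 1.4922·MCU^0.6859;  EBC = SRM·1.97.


SRM = 1.4922·28.1^0.6859 = 14.7060
EBC = 14.7060·1.97

28.9708 EBC


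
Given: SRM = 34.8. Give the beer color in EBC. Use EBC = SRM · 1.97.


EBC = 34.8 · 1.97

68.5560 EBC


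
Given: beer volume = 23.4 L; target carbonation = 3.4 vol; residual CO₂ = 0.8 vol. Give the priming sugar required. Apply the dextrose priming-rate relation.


sugar = (target − residual)·4.0·V
sugar = (3.4 − 0.8)·4.0·23.4

243.3600 g


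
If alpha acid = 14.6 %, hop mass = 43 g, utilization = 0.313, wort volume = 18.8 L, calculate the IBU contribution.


IBU = (α/100)·mass·U·1000 / V
IBU = (14.6/100)·43·0.313·1000 / 18.8

104.5220 IBU


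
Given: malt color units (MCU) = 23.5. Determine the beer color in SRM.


SRM = 1.4922 · MCU^0.6859
SRM = 1.4922 · 23.5^0.6859

13.0090 SRM


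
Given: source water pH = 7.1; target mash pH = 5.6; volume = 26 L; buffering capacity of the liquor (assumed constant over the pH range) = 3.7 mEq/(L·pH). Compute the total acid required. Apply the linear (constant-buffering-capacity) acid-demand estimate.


acid = buffering capacity · (pH_source − pH_target) · V
acid = 3.7 · (7.1 − 5.6) · 26

144.3000 mEq


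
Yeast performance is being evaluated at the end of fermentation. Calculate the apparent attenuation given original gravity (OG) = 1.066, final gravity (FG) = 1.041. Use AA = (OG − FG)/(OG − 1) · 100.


AA = (1.066 − 1.041)/(1.066 − 1) · 100

37.8788 %


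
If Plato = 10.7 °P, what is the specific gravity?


SG = 259/(259 − P)
SG = 259/(259 − 10.7)

1.0431


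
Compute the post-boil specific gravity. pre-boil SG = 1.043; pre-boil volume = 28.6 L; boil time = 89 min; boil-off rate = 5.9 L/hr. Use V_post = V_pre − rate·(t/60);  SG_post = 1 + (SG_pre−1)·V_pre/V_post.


V_post = 28.6 − 5.9·(89/60) = 19.8483
SG_post = 1 + (1.043 − 1)·28.6/19.8483

1.0620


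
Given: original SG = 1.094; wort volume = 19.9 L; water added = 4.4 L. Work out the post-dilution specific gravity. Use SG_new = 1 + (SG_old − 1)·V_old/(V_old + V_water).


pts = (1.094 − 1)·1000·19.9/(19.9 + 4.4) = 76.9794
SG_new = 1 + 76.9794/1000

1.0770


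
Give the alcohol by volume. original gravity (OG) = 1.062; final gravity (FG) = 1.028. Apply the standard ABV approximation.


ABV = (OG − FG) · 131.25
ABV = (1.062 − 1.028) · 131.25

4.4625 % ABV


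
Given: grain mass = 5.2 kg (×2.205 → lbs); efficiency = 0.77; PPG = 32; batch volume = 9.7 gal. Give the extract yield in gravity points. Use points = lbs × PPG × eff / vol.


lbs = 5.2 × 2.205 = 11.4660
points = 11.4660 × 32 × 0.77 / 9.7

29.1260 points


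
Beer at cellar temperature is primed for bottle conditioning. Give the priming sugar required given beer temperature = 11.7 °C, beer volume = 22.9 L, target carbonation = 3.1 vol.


residual = 14.695·(0.01821 + 0.09011·e^(−0.04·T));  sugar = (target − residual)·4.0·V
residual = 14.695·(0.01821 + 0.09011·e^(−0.04·11.7)) = 1.0969
sugar = (3.1 − 1.0969)·4.0·22.9

183.4876 g


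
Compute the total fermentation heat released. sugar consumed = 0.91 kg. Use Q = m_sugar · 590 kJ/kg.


Q = 0.91 · 590

536.9000 kJ


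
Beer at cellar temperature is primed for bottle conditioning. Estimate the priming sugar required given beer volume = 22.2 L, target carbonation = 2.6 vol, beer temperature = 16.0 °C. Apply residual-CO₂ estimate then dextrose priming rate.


residual = 14.695·(0.01821 + 0.09011·e^(−0.04·T));  sugar = (target − residual)·4.0·V
residual = 14.695·(0.01821 + 0.09011·e^(−0.04·16.0)) = 0.9658
sugar = (2.6 − 0.9658)·4.0·22.2

145.1153 g


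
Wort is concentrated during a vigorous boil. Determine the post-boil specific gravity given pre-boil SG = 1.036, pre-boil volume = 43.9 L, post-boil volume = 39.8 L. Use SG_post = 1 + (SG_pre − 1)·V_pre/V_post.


pts_pre = (1.036 − 1)·1000 = 36.0000
pts_post = 36.0000·43.9/39.8 = 39.7085
SG_post = 1 + 39.7085/1000

1.0397


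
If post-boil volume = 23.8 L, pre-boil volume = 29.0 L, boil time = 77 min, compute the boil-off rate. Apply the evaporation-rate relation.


rate = (V_pre − V_post) / (t_min/60)
rate = (29.0 − 23.8) / (77/60)

4.0519 L/hr


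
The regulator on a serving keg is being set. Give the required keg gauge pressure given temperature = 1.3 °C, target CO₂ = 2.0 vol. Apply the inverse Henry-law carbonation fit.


psi = vols/(0.01821 + 0.09011·e^(−0.04·T)) − 14.695
psi = 2.0/(0.01821 + 0.09011·e^(−0.04·1.3)) − 14.695

4.5814 psi


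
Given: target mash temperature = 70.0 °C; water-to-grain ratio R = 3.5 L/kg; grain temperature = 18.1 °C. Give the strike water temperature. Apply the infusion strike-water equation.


T_strike = (0.41/R)·(T_mash − T_grain) + T_mash
T_strike = (0.41/3.5)·(70.0 − 18.1) + 70.0

76.0797 °C


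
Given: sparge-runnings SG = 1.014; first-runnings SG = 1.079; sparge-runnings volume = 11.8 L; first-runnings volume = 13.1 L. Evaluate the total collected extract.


total = Σ (SG_i − 1)·1000·V_i
first = (1.079 − 1)·1000·13.1 = 1034.9000
sparge = (1.014 − 1)·1000·11.8 = 165.2000
total = 1034.9000 + 165.2000

1200.1000 gravity·L


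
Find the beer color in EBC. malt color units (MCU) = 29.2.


SRM = 1.4922·MCU^0.6859;  EBC = SRM·1.97
SRM = 1.4922·29.2^0.6859 = 15.0985
EBC = 15.0985·1.97

29.7440 EBC


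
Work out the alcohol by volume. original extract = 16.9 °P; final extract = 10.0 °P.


SG = 259/(259 − P);  ABV = (OG − FG)·131.25
OG = 259/(259 − 16.9) = 1.0698
FG = 259/(259 − 10.0) = 1.0402
ABV = (1.0698 − 1.0402)·131.25

3.8909 % ABV


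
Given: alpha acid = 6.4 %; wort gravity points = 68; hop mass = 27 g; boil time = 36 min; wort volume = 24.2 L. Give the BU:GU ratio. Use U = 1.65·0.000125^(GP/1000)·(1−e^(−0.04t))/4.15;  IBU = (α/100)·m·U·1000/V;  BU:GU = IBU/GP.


U = 1.65·0.000125^(68/1000)·(1−e^(−0.04·36))/4.15 = 0.1647
IBU = (6.4/100)·27·0.1647·1000/24.2 = 11.7576
BU:GU = 11.7576/68

0.1729


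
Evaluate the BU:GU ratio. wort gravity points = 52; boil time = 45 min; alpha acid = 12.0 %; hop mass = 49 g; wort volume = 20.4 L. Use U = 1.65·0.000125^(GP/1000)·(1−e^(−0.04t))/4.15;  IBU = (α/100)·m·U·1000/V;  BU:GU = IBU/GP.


U = 1.65·0.000125^(52/1000)·(1−e^(−0.04·45))/4.15 = 0.2080
IBU = (12.0/100)·49·0.2080·1000/20.4 = 59.9450
BU:GU = 59.9450/52

1.1528


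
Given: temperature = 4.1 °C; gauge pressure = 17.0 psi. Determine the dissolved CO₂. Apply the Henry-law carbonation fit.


vols = (P + 14.695)·(0.01821 + 0.09011·e^(−0.04·T))
vols = (17.0 + 14.695)·(0.01821 + 0.09011·e^(−0.04·4.1))

3.0012 volumes


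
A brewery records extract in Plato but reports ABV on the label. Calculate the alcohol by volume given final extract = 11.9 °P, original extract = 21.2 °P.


SG = 259/(259 − P);  ABV = (OG − FG)·131.25
OG = 259/(259 − 21.2) = 1.0892
FG = 259/(259 − 11.9) = 1.0482
ABV = (1.0892 − 1.0482)·131.25

5.3802 % ABV


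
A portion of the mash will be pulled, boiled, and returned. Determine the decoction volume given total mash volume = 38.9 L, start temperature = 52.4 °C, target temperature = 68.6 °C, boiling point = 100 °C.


V_dec = V_total·(T_target − T_start)/(T_boil − T_start)
V_dec = 38.9·(68.6 − 52.4)/(100 − 52.4)

13.2391 L


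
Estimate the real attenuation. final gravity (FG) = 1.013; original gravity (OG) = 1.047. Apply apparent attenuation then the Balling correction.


AA = (OG−FG)/(OG−1)·100;  RA = AA·0.8192
AA = (1.047 − 1.013)/(1.047 − 1)·100 = 72.3404
RA = 72.3404·0.8192

59.2613 %


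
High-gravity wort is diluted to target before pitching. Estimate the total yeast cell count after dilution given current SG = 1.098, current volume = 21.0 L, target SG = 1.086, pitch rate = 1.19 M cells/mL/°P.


V_w = V·((SG_c−1)/(SG_t−1)−1);  °P = 259 − 259/SG_t;  cells = rate·(V+V_w)·°P
V_w = 21.0·((1.098−1)/(1.086−1)−1) = 2.9302
V_final = 21.0 + 2.9302 = 23.9302
°P = 259 − 259/1.086 = 20.5101
cells = 1.19·23.9302·20.5101

584.0665 billion cells


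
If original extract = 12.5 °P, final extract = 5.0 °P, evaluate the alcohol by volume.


SG = 259/(259 − P);  ABV = (OG − FG)·131.25
OG = 259/(259 − 12.5) = 1.0507
FG = 259/(259 − 5.0) = 1.0197
ABV = (1.0507 − 1.0197)·131.25

4.0720 % ABV


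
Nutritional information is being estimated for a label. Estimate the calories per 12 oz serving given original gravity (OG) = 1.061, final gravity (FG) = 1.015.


ABW = (OG−FG)·131.25·0.79/FG;  °P = 259 − 259/SG (for OG→OE and FG→AE);  RE = 0.1808·OE + 0.8192·AE;  Cal = (6.9·ABW + 4·(RE−0.1))·FG·3.55
ABW = (1.061 − 1.015)·131.25·0.79/1.015 = 4.6991
OE = 259 − 259/1.061 = 14.8907 °P
AE = 259 − 259/1.015 = 3.8276 °P
RE = 0.1808·14.8907 + 0.8192·3.8276 = 5.8278 °P
Cal = (6.9·4.6991 + 4·(5.8278−0.1))·1.015·3.55

199.3866 kcal


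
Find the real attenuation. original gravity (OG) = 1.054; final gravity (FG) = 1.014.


AA = (OG−FG)/(OG−1)·100;  RA = AA·0.8192
AA = (1.054 − 1.014)/(1.054 − 1)·100 = 74.0741
RA = 74.0741·0.8192

60.6815 %


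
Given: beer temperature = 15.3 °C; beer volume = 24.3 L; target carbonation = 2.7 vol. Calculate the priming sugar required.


residual = 14.695·(0.01821 + 0.09011·e^(−0.04·T));  sugar = (target − residual)·4.0·V
residual = 14.695·(0.01821 + 0.09011·e^(−0.04·15.3)) = 0.9856
sugar = (2.7 − 0.9856)·4.0·24.3

166.6353 g


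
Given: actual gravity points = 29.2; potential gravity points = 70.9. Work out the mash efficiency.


efficiency = actual / potential × 100
efficiency = 29.2 / 70.9 × 100

41.1848 %


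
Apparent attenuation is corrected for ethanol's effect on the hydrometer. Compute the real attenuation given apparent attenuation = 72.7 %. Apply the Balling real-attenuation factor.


RA = AA · 0.8192
RA = 72.7 · 0.8192

59.5558 %


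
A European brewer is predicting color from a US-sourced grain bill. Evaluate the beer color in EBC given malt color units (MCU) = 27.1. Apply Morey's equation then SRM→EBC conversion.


SRM = 1.4922·MCU^0.6859;  EBC = SRM·1.97
SRM = 1.4922·27.1^0.6859 = 14.3450
EBC = 14.3450·1.97

28.2597 EBC


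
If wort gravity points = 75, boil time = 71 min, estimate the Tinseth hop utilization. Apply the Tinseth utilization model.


U = 1.65·0.000125^(GP/1000) · (1 − e^(−0.04·t))/4.15
bigness = 1.65·0.000125^(75/1000) = 0.8409
boil_factor = (1 − e^(−0.04·71))/4.15 = 0.2269
U = 0.8409 · 0.2269

0.1908


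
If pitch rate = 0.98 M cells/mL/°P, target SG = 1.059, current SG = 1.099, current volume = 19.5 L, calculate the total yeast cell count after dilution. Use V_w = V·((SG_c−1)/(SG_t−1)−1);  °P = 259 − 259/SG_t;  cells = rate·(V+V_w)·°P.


V_w = 19.5·((1.099−1)/(1.059−1)−1) = 13.2203
V_final = 19.5 + 13.2203 = 32.7203
°P = 259 − 259/1.059 = 14.4297
cells = 0.98·32.7203·14.4297

462.7002 billion cells


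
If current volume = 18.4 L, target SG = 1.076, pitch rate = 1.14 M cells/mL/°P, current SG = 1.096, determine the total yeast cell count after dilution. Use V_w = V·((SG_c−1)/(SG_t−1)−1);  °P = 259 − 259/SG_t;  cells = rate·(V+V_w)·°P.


V_w = 18.4·((1.096−1)/(1.076−1)−1) = 4.8421
V_final = 18.4 + 4.8421 = 23.2421
°P = 259 − 259/1.076 = 18.2937
cells = 1.14·23.2421·18.2937

484.7094 billion cells


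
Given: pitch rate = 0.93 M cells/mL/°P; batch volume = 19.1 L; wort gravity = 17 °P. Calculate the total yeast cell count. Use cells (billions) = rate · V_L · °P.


cells = 0.93 · 19.1 · 17

301.9710 billion cells


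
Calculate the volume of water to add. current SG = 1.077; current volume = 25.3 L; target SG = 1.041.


V_water = V·((SG_curr − 1)/(SG_target − 1) − 1)
V_water = 25.3·((1.077 − 1)/(1.041 − 1) − 1)

22.2146 L


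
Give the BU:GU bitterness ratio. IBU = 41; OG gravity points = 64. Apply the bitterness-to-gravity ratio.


BU:GU = IBU / OG_points
BU:GU = 41 / 64

0.6406


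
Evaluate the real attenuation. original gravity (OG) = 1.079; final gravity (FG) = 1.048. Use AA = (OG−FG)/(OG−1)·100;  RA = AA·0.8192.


AA = (1.079 − 1.048)/(1.079 − 1)·100 = 39.2405
RA = 39.2405·0.8192

32.1458 %


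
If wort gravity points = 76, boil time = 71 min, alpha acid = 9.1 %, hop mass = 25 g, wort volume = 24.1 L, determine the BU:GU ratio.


U = 1.65·0.000125^(GP/1000)·(1−e^(−0.04t))/4.15;  IBU = (α/100)·m·U·1000/V;  BU:GU = IBU/GP
U = 1.65·0.000125^(76/1000)·(1−e^(−0.04·71))/4.15 = 0.1891
IBU = (9.1/100)·25·0.1891·1000/24.1 = 17.8493
BU:GU = 17.8493/76

0.2349


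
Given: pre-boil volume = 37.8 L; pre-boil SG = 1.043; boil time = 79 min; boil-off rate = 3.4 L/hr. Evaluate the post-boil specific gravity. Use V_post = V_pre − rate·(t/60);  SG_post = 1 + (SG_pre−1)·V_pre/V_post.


V_post = 37.8 − 3.4·(79/60) = 33.3233
SG_post = 1 + (1.043 − 1)·37.8/33.3233

1.0488


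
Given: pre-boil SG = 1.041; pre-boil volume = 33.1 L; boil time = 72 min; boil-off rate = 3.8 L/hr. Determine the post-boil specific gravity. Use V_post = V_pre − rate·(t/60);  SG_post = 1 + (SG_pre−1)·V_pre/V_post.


V_post = 33.1 − 3.8·(72/60) = 28.5400
SG_post = 1 + (1.041 − 1)·33.1/28.5400

1.0476


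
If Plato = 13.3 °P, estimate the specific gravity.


SG = 259/(259 − P)
SG = 259/(259 − 13.3)

1.0541


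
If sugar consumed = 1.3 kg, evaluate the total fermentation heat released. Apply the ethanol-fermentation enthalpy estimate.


Q = m_sugar · 590 kJ/kg
Q = 1.3 · 590

767.0000 kJ


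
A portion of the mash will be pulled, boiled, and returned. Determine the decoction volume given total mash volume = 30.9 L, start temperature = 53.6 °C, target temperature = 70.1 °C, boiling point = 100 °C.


V_dec = V_total·(T_target − T_start)/(T_boil − T_start)
V_dec = 30.9·(70.1 − 53.6)/(100 − 53.6)

10.9881 L


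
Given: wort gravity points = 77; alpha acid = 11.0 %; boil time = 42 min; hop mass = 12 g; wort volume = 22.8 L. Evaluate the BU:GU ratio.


U = 1.65·0.000125^(GP/1000)·(1−e^(−0.04t))/4.15;  IBU = (α/100)·m·U·1000/V;  BU:GU = IBU/GP
U = 1.65·0.000125^(77/1000)·(1−e^(−0.04·42))/4.15 = 0.1619
IBU = (11.0/100)·12·0.1619·1000/22.8 = 9.3748
BU:GU = 9.3748/77

0.1218


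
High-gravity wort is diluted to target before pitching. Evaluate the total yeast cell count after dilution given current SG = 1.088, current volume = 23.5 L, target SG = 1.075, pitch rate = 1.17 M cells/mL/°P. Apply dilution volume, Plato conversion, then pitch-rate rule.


V_w = V·((SG_c−1)/(SG_t−1)−1);  °P = 259 − 259/SG_t;  cells = rate·(V+V_w)·°P
V_w = 23.5·((1.088−1)/(1.075−1)−1) = 4.0733
V_final = 23.5 + 4.0733 = 27.5733
°P = 259 − 259/1.075 = 18.0698
cells = 1.17·27.5733·18.0698

582.9452 billion cells


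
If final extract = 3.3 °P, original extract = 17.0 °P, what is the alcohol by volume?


SG = 259/(259 − P);  ABV = (OG − FG)·131.25
OG = 259/(259 − 17.0) = 1.0702
FG = 259/(259 − 3.3) = 1.0129
ABV = (1.0702 − 1.0129)·131.25

7.5262 % ABV


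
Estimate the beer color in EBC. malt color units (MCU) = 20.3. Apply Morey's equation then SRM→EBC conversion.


SRM = 1.4922·MCU^0.6859;  EBC = SRM·1.97
SRM = 1.4922·20.3^0.6859 = 11.7663
EBC = 11.7663·1.97

23.1795 EBC


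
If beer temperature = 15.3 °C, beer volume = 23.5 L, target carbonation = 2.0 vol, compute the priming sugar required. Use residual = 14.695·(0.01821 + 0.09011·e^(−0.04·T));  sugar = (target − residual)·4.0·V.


residual = 14.695·(0.01821 + 0.09011·e^(−0.04·15.3)) = 0.9856
sugar = (2.0 − 0.9856)·4.0·23.5

95.3493 g


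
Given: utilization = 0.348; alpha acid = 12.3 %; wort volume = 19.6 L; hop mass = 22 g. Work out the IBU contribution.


IBU = (α/100)·mass·U·1000 / V
IBU = (12.3/100)·22·0.348·1000 / 19.6

48.0453 IBU


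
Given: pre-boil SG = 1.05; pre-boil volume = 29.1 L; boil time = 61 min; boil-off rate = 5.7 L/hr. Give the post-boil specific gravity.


V_post = V_pre − rate·(t/60);  SG_post = 1 + (SG_pre−1)·V_pre/V_post
V_post = 29.1 − 5.7·(61/60) = 23.3050
SG_post = 1 + (1.05 − 1)·29.1/23.3050

1.0624


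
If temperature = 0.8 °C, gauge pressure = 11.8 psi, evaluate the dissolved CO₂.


vols = (P + 14.695)·(0.01821 + 0.09011·e^(−0.04·T))
vols = (11.8 + 14.695)·(0.01821 + 0.09011·e^(−0.04·0.8))

2.7947 volumes


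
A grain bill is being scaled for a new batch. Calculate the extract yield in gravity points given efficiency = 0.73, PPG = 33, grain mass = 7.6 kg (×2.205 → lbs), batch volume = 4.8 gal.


points = lbs × PPG × eff / vol
lbs = 7.6 × 2.205 = 16.7580
points = 16.7580 × 33 × 0.73 / 4.8

84.1042 points


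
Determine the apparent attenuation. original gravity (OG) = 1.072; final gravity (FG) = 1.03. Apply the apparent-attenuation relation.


AA = (OG − FG)/(OG − 1) · 100
AA = (1.072 − 1.03)/(1.072 − 1) · 100

58.3333 %


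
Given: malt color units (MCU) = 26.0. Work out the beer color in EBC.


SRM = 1.4922·MCU^0.6859;  EBC = SRM·1.97
SRM = 1.4922·26.0^0.6859 = 13.9430
EBC = 13.9430·1.97

27.4678 EBC


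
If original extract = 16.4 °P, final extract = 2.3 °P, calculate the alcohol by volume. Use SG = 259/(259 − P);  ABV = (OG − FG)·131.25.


OG = 259/(259 − 16.4) = 1.0676
FG = 259/(259 − 2.3) = 1.0090
ABV = (1.0676 − 1.0090)·131.25

7.6966 % ABV


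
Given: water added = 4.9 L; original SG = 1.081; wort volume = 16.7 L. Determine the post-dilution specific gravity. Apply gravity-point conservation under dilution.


SG_new = 1 + (SG_old − 1)·V_old/(V_old + V_water)
pts = (1.081 − 1)·1000·16.7/(16.7 + 4.9) = 62.6250
SG_new = 1 + 62.6250/1000

1.0626


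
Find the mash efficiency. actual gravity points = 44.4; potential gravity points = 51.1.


efficiency = actual / potential × 100
efficiency = 44.4 / 51.1 × 100

86.8885 %


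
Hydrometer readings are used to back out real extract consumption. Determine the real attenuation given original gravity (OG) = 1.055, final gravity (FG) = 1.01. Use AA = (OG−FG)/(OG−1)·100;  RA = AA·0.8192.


AA = (1.055 − 1.01)/(1.055 − 1)·100 = 81.8182
RA = 81.8182·0.8192

67.0255 %


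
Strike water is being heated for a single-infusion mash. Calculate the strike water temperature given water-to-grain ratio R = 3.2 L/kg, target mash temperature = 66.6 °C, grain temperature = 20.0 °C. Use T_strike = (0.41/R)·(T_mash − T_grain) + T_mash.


T_strike = (0.41/3.2)·(66.6 − 20.0) + 66.6

72.5706 °C


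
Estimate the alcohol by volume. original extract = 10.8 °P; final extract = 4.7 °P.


SG = 259/(259 − P);  ABV = (OG − FG)·131.25
OG = 259/(259 − 10.8) = 1.0435
FG = 259/(259 − 4.7) = 1.0185
ABV = (1.0435 − 1.0185)·131.25

3.2853 % ABV


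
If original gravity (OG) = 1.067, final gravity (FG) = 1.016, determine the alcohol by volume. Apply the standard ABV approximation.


ABV = (OG − FG) · 131.25
ABV = (1.067 − 1.016) · 131.25

6.6937 % ABV


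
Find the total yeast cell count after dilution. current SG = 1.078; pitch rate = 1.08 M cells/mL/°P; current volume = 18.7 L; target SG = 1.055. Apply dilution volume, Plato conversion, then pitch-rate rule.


V_w = V·((SG_c−1)/(SG_t−1)−1);  °P = 259 − 259/SG_t;  cells = rate·(V+V_w)·°P
V_w = 18.7·((1.078−1)/(1.055−1)−1) = 7.8200
V_final = 18.7 + 7.8200 = 26.5200
°P = 259 − 259/1.055 = 13.5024
cells = 1.08·26.5200·13.5024

386.7295 billion cells


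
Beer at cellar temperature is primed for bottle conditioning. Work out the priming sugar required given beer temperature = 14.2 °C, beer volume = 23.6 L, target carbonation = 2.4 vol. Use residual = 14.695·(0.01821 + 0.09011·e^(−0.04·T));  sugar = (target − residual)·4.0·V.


residual = 14.695·(0.01821 + 0.09011·e^(−0.04·14.2)) = 1.0179
sugar = (2.4 − 1.0179)·4.0·23.6

130.4660 g


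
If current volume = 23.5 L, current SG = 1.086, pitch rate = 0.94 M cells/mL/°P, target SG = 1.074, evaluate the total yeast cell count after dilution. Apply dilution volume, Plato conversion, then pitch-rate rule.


V_w = V·((SG_c−1)/(SG_t−1)−1);  °P = 259 − 259/SG_t;  cells = rate·(V+V_w)·°P
V_w = 23.5·((1.086−1)/(1.074−1)−1) = 3.8108
V_final = 23.5 + 3.8108 = 27.3108
°P = 259 − 259/1.074 = 17.8454
cells = 0.94·27.3108·17.8454

458.1310 billion cells


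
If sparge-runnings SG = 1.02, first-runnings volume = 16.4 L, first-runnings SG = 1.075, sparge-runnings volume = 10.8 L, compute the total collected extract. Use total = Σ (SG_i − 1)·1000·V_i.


first = (1.075 − 1)·1000·16.4 = 1230.0000
sparge = (1.02 − 1)·1000·10.8 = 216.0000
total = 1230.0000 + 216.0000

1446.0000 gravity·L


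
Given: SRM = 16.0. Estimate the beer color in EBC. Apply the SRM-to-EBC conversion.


EBC = SRM · 1.97
EBC = 16.0 · 1.97

31.5200 EBC


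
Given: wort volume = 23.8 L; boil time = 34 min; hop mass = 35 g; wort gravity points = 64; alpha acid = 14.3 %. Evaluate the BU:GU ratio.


U = 1.65·0.000125^(GP/1000)·(1−e^(−0.04t))/4.15;  IBU = (α/100)·m·U·1000/V;  BU:GU = IBU/GP
U = 1.65·0.000125^(64/1000)·(1−e^(−0.04·34))/4.15 = 0.1663
IBU = (14.3/100)·35·0.1663·1000/23.8 = 34.9665
BU:GU = 34.9665/64

0.5464


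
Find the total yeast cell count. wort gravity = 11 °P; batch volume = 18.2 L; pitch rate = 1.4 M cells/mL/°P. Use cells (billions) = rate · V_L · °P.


cells = 1.4 · 18.2 · 11

280.2800 billion cells


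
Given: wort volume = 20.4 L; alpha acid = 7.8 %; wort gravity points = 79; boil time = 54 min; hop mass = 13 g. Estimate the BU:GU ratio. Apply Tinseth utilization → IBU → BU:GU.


U = 1.65·0.000125^(GP/1000)·(1−e^(−0.04t))/4.15;  IBU = (α/100)·m·U·1000/V;  BU:GU = IBU/GP
U = 1.65·0.000125^(79/1000)·(1−e^(−0.04·54))/4.15 = 0.1729
IBU = (7.8/100)·13·0.1729·1000/20.4 = 8.5957
BU:GU = 8.5957/79

0.1088


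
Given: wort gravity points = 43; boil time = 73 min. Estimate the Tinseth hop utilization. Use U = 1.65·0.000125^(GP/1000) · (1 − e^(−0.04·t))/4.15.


bigness = 1.65·0.000125^(43/1000) = 1.1211
boil_factor = (1 − e^(−0.04·73))/4.15 = 0.2280
U = 1.1211 · 0.2280

0.2556


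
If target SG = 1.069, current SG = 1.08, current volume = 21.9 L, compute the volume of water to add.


V_water = V·((SG_curr − 1)/(SG_target − 1) − 1)
V_water = 21.9·((1.08 − 1)/(1.069 − 1) − 1)

3.4913 L


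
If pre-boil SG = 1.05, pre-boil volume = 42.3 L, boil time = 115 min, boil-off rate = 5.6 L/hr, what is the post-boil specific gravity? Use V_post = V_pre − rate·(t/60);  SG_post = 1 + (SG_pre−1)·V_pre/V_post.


V_post = 42.3 − 5.6·(115/60) = 31.5667
SG_post = 1 + (1.05 − 1)·42.3/31.5667

1.0670


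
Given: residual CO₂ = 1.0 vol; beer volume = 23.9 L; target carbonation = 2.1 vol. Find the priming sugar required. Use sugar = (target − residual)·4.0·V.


sugar = (2.1 − 1.0)·4.0·23.9

105.1600 g


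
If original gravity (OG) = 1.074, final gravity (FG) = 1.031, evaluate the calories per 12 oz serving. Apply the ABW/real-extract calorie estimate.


ABW = (OG−FG)·131.25·0.79/FG;  °P = 259 − 259/SG (for OG→OE and FG→AE);  RE = 0.1808·OE + 0.8192·AE;  Cal = (6.9·ABW + 4·(RE−0.1))·FG·3.55
ABW = (1.074 − 1.031)·131.25·0.79/1.031 = 4.3245
OE = 259 − 259/1.074 = 17.8454 °P
AE = 259 − 259/1.031 = 7.7876 °P
RE = 0.1808·17.8454 + 0.8192·7.7876 = 9.6060 °P
Cal = (6.9·4.3245 + 4·(9.6060−0.1))·1.031·3.55

248.3829 kcal


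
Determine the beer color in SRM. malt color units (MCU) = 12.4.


SRM = 1.4922 · MCU^0.6859
SRM = 1.4922 · 12.4^0.6859

8.3908 SRM


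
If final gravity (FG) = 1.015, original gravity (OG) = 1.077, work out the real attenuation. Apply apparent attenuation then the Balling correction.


AA = (OG−FG)/(OG−1)·100;  RA = AA·0.8192
AA = (1.077 − 1.015)/(1.077 − 1)·100 = 80.5195
RA = 80.5195·0.8192

65.9616 %


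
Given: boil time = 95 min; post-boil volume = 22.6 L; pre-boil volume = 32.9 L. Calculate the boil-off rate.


rate = (V_pre − V_post) / (t_min/60)
rate = (32.9 − 22.6) / (95/60)

6.5053 L/hr


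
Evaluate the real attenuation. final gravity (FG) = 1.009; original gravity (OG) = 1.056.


AA = (OG−FG)/(OG−1)·100;  RA = AA·0.8192
AA = (1.056 − 1.009)/(1.056 − 1)·100 = 83.9286
RA = 83.9286·0.8192

68.7543 %


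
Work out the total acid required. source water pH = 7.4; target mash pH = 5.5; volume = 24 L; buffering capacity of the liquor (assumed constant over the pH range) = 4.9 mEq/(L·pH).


acid = buffering capacity · (pH_source − pH_target) · V
acid = 4.9 · (7.4 − 5.5) · 24

223.4400 mEq


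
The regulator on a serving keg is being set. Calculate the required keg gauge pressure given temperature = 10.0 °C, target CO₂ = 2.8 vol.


psi = vols/(0.01821 + 0.09011·e^(−0.04·T)) − 14.695
psi = 2.8/(0.01821 + 0.09011·e^(−0.04·10.0)) − 14.695

20.9227 psi


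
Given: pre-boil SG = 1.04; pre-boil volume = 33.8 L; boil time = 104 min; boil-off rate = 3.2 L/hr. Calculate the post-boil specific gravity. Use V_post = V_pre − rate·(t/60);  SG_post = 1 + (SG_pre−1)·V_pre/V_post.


V_post = 33.8 − 3.2·(104/60) = 28.2533
SG_post = 1 + (1.04 − 1)·33.8/28.2533

1.0479


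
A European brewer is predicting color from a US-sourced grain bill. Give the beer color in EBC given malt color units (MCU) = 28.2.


SRM = 1.4922·MCU^0.6859;  EBC = SRM·1.97
SRM = 1.4922·28.2^0.6859 = 14.7419
EBC = 14.7419·1.97

29.0415 EBC


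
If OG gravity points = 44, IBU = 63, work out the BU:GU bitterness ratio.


BU:GU = IBU / OG_points
BU:GU = 63 / 44

1.4318


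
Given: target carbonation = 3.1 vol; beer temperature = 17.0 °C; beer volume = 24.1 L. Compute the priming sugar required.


residual = 14.695·(0.01821 + 0.09011·e^(−0.04·T));  sugar = (target − residual)·4.0·V
residual = 14.695·(0.01821 + 0.09011·e^(−0.04·17.0)) = 0.9384
sugar = (3.1 − 0.9384)·4.0·24.1

208.3743 g


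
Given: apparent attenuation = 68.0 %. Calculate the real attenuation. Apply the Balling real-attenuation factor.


RA = AA · 0.8192
RA = 68.0 · 0.8192

55.7056 %


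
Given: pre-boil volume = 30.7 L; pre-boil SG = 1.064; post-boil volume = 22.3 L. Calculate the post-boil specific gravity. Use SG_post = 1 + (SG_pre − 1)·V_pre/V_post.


pts_pre = (1.064 − 1)·1000 = 64.0000
pts_post = 64.0000·30.7/22.3 = 88.1076
SG_post = 1 + 88.1076/1000

1.0881


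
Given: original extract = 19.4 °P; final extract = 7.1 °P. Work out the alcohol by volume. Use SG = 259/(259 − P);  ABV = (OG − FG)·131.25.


OG = 259/(259 − 19.4) = 1.0810
FG = 259/(259 − 7.1) = 1.0282
ABV = (1.0810 − 1.0282)·131.25

6.9277 % ABV


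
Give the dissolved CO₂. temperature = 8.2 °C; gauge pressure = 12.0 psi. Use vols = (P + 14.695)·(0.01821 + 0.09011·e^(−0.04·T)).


vols = (12.0 + 14.695)·(0.01821 + 0.09011·e^(−0.04·8.2))

2.2189 volumes


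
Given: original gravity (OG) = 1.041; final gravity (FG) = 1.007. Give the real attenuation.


AA = (OG−FG)/(OG−1)·100;  RA = AA·0.8192
AA = (1.041 − 1.007)/(1.041 − 1)·100 = 82.9268
RA = 82.9268·0.8192

67.9337 %


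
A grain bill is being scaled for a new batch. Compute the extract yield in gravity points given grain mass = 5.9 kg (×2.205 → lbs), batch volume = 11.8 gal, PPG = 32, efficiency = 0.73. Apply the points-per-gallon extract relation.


points = lbs × PPG × eff / vol
lbs = 5.9 × 2.205 = 13.0095
points = 13.0095 × 32 × 0.73 / 11.8

25.7544 points


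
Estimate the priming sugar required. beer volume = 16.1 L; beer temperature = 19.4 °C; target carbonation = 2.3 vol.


residual = 14.695·(0.01821 + 0.09011·e^(−0.04·T));  sugar = (target − residual)·4.0·V
residual = 14.695·(0.01821 + 0.09011·e^(−0.04·19.4)) = 0.8770
sugar = (2.3 − 0.8770)·4.0·16.1

91.6390 g


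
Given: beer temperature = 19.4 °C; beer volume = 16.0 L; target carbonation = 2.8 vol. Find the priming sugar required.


residual = 14.695·(0.01821 + 0.09011·e^(−0.04·T));  sugar = (target − residual)·4.0·V
residual = 14.695·(0.01821 + 0.09011·e^(−0.04·19.4)) = 0.8770
sugar = (2.8 − 0.8770)·4.0·16.0

123.0698 g


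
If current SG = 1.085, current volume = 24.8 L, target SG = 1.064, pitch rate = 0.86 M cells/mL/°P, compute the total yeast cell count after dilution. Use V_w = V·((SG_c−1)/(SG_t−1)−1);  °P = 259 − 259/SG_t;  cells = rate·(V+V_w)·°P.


V_w = 24.8·((1.085−1)/(1.064−1)−1) = 8.1375
V_final = 24.8 + 8.1375 = 32.9375
°P = 259 − 259/1.064 = 15.5789
cells = 0.86·32.9375·15.5789

441.2932 billion cells


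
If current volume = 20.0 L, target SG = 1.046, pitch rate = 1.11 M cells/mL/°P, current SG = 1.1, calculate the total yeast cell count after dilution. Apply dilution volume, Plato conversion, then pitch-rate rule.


V_w = V·((SG_c−1)/(SG_t−1)−1);  °P = 259 − 259/SG_t;  cells = rate·(V+V_w)·°P
V_w = 20.0·((1.1−1)/(1.046−1)−1) = 23.4783
V_final = 20.0 + 23.4783 = 43.4783
°P = 259 − 259/1.046 = 11.3901
cells = 1.11·43.4783·11.3901

549.6941 billion cells


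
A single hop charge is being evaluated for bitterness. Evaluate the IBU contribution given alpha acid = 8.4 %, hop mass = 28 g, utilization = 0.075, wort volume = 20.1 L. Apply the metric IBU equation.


IBU = (α/100)·mass·U·1000 / V
IBU = (8.4/100)·28·0.075·1000 / 20.1

8.7761 IBU


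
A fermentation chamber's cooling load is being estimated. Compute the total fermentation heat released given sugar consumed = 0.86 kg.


Q = m_sugar · 590 kJ/kg
Q = 0.86 · 590

507.4000 kJ


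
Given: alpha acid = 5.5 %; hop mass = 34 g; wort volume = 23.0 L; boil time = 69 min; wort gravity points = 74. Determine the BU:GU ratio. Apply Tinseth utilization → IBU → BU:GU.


U = 1.65·0.000125^(GP/1000)·(1−e^(−0.04t))/4.15;  IBU = (α/100)·m·U·1000/V;  BU:GU = IBU/GP
U = 1.65·0.000125^(74/1000)·(1−e^(−0.04·69))/4.15 = 0.1915
IBU = (5.5/100)·34·0.1915·1000/23.0 = 15.5713
BU:GU = 15.5713/74

0.2104


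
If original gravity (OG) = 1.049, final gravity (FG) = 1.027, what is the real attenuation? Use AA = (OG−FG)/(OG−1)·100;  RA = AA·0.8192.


AA = (1.049 − 1.027)/(1.049 − 1)·100 = 44.8980
RA = 44.8980·0.8192

36.7804 %


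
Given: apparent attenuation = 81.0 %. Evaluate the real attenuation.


RA = AA · 0.8192
RA = 81.0 · 0.8192

66.3552 %


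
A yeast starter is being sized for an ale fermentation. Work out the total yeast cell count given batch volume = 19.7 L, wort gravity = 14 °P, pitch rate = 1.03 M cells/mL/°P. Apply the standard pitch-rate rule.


cells (billions) = rate · V_L · °P
cells = 1.03 · 19.7 · 14

284.0740 billion cells


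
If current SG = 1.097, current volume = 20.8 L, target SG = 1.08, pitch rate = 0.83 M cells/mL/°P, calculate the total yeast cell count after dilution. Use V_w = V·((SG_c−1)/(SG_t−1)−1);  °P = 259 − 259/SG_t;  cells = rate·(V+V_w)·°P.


V_w = 20.8·((1.097−1)/(1.08−1)−1) = 4.4200
V_final = 20.8 + 4.4200 = 25.2200
°P = 259 − 259/1.08 = 19.1852
cells = 0.83·25.2200·19.1852

401.5958 billion cells


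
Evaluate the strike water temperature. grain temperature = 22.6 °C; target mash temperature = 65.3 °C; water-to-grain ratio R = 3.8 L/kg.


T_strike = (0.41/R)·(T_mash − T_grain) + T_mash
T_strike = (0.41/3.8)·(65.3 − 22.6) + 65.3

69.9071 °C


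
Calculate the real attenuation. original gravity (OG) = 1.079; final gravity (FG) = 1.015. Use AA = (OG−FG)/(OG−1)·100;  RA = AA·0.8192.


AA = (1.079 − 1.015)/(1.079 − 1)·100 = 81.0127
RA = 81.0127·0.8192

66.3656 %


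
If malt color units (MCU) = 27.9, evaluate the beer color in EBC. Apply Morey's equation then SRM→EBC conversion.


SRM = 1.4922·MCU^0.6859;  EBC = SRM·1.97
SRM = 1.4922·27.9^0.6859 = 14.6341
EBC = 14.6341·1.97

28.8292 EBC


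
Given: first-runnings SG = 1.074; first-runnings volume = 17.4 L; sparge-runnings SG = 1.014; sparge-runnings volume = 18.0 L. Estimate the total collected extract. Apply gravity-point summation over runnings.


total = Σ (SG_i − 1)·1000·V_i
first = (1.074 − 1)·1000·17.4 = 1287.6000
sparge = (1.014 − 1)·1000·18.0 = 252.0000
total = 1287.6000 + 252.0000

1539.6000 gravity·L


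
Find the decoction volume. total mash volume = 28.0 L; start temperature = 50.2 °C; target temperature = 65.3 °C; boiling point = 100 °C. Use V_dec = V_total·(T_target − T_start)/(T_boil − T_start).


V_dec = 28.0·(65.3 − 50.2)/(100 − 50.2)

8.4900 L


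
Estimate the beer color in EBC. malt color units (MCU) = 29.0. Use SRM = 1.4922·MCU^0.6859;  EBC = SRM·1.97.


SRM = 1.4922·29.0^0.6859 = 15.0275
EBC = 15.0275·1.97

29.6041 EBC
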